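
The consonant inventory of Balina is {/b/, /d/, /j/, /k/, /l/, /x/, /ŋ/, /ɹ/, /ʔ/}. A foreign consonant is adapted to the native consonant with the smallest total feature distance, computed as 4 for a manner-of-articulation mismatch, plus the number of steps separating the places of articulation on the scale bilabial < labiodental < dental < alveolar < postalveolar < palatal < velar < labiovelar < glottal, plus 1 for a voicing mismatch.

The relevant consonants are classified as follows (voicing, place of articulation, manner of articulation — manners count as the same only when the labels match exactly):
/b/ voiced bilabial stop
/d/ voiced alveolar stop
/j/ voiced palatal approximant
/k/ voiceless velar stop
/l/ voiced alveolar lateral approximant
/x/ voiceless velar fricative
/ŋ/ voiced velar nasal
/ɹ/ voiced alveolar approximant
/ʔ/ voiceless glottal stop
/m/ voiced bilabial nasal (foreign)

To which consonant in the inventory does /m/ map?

b

/b/ is closest: manner differs (nasal→stop, +4), place distance 0 (bilabial→bilabial), same voicing; total 4. Next closest is /ŋ/ at distance 6.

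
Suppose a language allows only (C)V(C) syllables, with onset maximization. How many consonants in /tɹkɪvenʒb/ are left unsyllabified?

4

Syllabifying with onset maximization leaves /t/, /ɹ/, /ʒ/, /b/ stranded (at most one coda consonant is licensed; onsets are limited to one consonant).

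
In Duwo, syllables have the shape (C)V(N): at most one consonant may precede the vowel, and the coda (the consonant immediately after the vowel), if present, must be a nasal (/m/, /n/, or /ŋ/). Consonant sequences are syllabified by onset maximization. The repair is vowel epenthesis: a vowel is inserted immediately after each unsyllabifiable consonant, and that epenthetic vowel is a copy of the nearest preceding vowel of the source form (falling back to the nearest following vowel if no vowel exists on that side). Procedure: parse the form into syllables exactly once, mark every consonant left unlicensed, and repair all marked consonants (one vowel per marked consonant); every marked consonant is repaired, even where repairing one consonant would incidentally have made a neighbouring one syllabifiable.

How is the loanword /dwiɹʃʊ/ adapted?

diwiɹiʃʊ

Syllabifying with onset maximization leaves /d/, /ɹ/ stranded (only a nasal (/m/, /n/, or /ŋ/) is licensed in coda position; onsets are limited to one consonant).
Each unlicensed consonant becomes the onset of a new syllable: /d/ → /di/, /ɹ/ → /ɹi/.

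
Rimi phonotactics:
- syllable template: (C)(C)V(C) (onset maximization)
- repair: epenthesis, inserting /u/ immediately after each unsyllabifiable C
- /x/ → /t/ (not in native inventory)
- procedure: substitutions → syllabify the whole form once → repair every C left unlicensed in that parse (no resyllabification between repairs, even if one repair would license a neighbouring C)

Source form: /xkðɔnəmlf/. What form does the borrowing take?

tukðɔnəmlufu

Substitution: /x/ → /t/, giving /tkðɔnəmlf/.
The consonants /t/, /l/, /f/ cannot be parsed into a legal (C)(C)V(C) syllable (at most one coda consonant is licensed; onsets may contain at most 2 consonants).
Inserting the epenthetic vowel yields /t/ → /tu/, /l/ → /lu/, /f/ → /fu/.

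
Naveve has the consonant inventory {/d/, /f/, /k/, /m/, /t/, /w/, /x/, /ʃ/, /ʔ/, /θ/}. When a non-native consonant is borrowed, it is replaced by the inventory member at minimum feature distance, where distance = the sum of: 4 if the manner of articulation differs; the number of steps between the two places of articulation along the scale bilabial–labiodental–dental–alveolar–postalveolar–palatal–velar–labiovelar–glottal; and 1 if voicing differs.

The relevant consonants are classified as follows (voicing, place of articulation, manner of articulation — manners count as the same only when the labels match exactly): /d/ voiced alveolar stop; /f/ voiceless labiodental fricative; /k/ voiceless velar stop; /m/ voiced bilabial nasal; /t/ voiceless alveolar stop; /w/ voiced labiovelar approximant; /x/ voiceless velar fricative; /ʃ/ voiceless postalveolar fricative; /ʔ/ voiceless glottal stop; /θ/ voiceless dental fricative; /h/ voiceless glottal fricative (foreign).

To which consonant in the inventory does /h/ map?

/x/ is closest: same manner (fricative), place distance 2 (glottal→velar), same voicing; total 2. Next closest is /ʃ/ at distance 4.

x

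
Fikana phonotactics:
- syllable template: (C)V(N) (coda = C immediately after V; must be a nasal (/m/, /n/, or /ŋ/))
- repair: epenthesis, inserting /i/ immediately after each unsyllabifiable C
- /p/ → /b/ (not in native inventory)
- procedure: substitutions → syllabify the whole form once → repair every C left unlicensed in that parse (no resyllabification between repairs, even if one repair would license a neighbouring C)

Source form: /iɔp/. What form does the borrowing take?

Substitution: /p/ → /b/, giving /iɔb/.
Under (C)V(N), the unsyllabifiable consonants are /b/ (only a nasal (/m/, /n/, or /ŋ/) is licensed in coda position; onsets are limited to one consonant).
Each unlicensed consonant becomes the onset of a new syllable: /b/ → /bi/.

iɔbi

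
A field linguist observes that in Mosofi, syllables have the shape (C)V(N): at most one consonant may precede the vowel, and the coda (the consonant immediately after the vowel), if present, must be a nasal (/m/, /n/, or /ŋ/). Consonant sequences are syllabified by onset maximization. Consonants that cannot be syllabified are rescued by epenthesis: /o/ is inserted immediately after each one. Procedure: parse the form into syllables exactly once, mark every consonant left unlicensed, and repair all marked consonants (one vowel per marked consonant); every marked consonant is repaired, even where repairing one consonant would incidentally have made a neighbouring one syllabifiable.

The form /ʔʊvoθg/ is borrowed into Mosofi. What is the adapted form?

The consonants /θ/, /g/ cannot be parsed into a legal (C)V(N) syllable (only a nasal (/m/, /n/, or /ŋ/) is licensed in coda position; onsets are limited to one consonant).
Inserting the epenthetic vowel yields /θ/ → /θo/, /g/ → /go/.

ʔʊvoθogo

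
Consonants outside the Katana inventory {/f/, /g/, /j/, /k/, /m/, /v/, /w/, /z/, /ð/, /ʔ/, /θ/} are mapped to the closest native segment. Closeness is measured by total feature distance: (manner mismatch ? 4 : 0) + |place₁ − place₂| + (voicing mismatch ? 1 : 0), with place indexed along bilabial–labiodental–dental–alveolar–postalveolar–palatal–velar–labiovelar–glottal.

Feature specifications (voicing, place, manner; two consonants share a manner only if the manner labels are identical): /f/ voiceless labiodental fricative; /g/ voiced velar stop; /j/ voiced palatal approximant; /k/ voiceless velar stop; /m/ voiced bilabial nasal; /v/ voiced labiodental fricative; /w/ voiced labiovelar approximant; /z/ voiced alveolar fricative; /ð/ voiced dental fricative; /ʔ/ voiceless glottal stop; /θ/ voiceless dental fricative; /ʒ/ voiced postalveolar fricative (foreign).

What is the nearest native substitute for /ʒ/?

/z/ is closest: same manner (fricative), place distance 1 (postalveolar→alveolar), same voicing; total 1. Next closest is /ð/ at distance 2.

z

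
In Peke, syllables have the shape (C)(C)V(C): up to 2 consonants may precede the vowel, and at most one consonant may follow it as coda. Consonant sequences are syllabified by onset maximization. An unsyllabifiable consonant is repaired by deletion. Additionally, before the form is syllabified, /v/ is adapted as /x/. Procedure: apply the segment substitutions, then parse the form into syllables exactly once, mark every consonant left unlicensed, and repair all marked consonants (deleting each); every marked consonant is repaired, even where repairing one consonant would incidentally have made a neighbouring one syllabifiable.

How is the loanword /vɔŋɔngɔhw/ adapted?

Substitution: /v/ → /x/, giving /xɔŋɔngɔhw/.
Syllabifying with onset maximization leaves /w/ stranded (at most one coda consonant is licensed; onsets may contain at most 2 consonants).
Deleting the stranded consonants removes /w/.

xɔŋɔngɔh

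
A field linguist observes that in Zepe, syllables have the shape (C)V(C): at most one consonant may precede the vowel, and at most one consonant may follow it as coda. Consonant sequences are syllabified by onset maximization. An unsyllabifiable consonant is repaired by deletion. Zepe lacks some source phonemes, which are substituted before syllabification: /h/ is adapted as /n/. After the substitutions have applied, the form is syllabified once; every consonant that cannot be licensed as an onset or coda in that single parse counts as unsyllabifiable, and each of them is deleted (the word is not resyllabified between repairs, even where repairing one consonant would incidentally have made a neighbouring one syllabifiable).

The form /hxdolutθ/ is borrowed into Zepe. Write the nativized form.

dolut

Substitution: /h/ → /n/, giving /nxdolutθ/.
Under (C)V(C), the unsyllabifiable consonants are /n/, /x/, /θ/ (at most one coda consonant is licensed; onsets are limited to one consonant).
Deletion applies to /n/, /x/, /θ/.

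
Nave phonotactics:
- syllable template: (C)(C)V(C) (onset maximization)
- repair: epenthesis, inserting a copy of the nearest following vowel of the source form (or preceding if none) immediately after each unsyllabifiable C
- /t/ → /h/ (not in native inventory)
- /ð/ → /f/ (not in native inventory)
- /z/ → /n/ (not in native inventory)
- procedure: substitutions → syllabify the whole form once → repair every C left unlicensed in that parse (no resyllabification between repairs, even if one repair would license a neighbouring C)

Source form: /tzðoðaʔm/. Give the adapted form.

honfofaʔma

Substitution: /t/ → /h/, /z/ → /n/, /ð/ → /f/, giving /hnfofaʔm/.
Syllabifying with onset maximization leaves /h/, /m/ stranded (at most one coda consonant is licensed; onsets may contain at most 2 consonants).
Each unlicensed consonant becomes the onset of a new syllable: /h/ → /ho/, /m/ → /ma/.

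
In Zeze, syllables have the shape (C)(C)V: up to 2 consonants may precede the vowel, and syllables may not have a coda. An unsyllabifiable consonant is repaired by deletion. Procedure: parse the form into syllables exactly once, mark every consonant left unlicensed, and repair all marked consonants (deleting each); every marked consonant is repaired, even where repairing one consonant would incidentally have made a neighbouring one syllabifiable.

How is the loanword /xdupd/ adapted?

xdu

The consonants /p/, /d/ cannot be parsed into a legal (C)(C)V syllable (no codas are permitted; onsets may contain at most 2 consonants).
Each unlicensed consonant is deleted: /p/, /d/.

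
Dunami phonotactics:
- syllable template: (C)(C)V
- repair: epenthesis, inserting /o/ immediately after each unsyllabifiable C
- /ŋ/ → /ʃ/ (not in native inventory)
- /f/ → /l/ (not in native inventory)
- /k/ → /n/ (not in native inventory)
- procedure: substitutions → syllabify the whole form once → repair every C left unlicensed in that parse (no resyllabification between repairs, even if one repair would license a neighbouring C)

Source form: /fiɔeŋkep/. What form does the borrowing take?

liɔeʃnepo

Substitution: /f/ → /l/, /ŋ/ → /ʃ/, /k/ → /n/, giving /liɔeʃnep/.
Syllabifying with onset maximization leaves /p/ stranded (no codas are permitted; onsets may contain at most 2 consonants).
Inserting the epenthetic vowel yields /p/ → /po/.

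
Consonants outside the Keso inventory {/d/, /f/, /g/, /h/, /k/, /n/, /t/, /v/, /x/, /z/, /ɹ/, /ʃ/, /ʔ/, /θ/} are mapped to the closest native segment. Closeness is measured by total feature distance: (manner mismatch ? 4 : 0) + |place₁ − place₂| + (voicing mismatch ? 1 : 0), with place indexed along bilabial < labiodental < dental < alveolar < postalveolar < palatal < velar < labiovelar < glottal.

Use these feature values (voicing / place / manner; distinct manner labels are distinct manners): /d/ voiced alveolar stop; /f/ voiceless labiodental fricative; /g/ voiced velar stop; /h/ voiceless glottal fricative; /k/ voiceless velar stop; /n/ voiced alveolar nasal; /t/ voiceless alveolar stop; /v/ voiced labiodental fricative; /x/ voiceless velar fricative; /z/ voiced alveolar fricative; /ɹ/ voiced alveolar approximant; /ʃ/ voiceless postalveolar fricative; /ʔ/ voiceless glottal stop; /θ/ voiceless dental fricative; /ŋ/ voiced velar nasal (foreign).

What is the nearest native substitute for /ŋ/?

/n/ is closest: same manner (nasal), place distance 3 (velar→alveolar), same voicing; total 3. Next closest is /g/ at distance 4.

n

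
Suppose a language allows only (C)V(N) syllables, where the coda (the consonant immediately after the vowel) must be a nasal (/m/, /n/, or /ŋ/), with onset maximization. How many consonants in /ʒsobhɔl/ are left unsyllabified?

Under (C)V(N), the unsyllabifiable consonants are /ʒ/, /b/, /l/ (only a nasal (/m/, /n/, or /ŋ/) is licensed in coda position; onsets are limited to one consonant).

3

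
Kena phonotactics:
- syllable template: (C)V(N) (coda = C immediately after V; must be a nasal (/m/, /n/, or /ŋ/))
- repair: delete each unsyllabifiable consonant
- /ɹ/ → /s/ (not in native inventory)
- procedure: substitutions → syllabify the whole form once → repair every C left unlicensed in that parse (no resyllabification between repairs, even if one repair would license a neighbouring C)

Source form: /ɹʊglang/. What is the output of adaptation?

sʊlan

Substitution: /ɹ/ → /s/, giving /sʊglang/.
Syllabifying with onset maximization leaves /g/, /g/ stranded (only a nasal (/m/, /n/, or /ŋ/) is licensed in coda position; onsets are limited to one consonant).
Each unlicensed consonant is deleted: /g/, /g/.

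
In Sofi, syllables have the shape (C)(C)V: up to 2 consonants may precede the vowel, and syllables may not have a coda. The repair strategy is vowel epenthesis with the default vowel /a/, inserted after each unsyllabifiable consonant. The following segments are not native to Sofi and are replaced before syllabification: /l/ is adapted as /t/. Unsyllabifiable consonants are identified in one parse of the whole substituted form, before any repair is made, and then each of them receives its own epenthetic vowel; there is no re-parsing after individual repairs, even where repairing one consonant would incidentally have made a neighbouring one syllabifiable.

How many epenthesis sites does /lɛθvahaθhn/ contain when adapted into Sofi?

After substitution the input is /tɛθvahaθhn/.
The unsyllabifiable consonants are /θ/, /h/, /n/; each receives one epenthetic vowel.

3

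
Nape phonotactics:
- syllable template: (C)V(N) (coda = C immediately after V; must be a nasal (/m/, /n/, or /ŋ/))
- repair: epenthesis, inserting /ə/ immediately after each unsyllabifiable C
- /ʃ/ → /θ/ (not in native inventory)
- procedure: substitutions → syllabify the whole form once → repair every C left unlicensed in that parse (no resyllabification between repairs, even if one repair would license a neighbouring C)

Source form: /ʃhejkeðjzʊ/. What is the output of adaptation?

θəhejəkeðəjəzʊ

Substitution: /ʃ/ → /θ/, giving /θhejkeðjzʊ/.
Syllabifying with onset maximization leaves /θ/, /j/, /ð/, /j/ stranded (only a nasal (/m/, /n/, or /ŋ/) is licensed in coda position; onsets are limited to one consonant).
Epenthesis after each stranded consonant: /θ/ → /θə/, /j/ → /jə/, /ð/ → /ðə/, /j/ → /jə/.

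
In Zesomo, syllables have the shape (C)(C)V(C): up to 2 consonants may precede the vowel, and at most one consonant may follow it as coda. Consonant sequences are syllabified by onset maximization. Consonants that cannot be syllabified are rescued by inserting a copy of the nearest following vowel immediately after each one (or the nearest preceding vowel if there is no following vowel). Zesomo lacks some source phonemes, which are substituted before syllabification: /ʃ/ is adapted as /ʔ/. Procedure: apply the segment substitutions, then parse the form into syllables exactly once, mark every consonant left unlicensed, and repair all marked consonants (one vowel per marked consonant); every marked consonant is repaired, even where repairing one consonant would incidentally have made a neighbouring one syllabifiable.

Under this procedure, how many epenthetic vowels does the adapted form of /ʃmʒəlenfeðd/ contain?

2

After substitution the input is /ʔmʒəlenfeðd/.
The unsyllabifiable consonants are /ʔ/, /d/; each receives one epenthetic vowel.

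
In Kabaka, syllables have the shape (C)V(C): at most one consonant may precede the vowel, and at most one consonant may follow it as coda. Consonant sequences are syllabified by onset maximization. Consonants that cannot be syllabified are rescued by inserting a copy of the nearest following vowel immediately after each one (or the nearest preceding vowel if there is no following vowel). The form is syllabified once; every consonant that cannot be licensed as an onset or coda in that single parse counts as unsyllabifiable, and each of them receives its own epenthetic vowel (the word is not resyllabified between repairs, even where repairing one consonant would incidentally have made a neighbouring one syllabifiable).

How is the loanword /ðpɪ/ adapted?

ðɪpɪ

Under (C)V(C), the unsyllabifiable consonants are /ð/ (at most one coda consonant is licensed; onsets are limited to one consonant).
Epenthesis after each stranded consonant: /ð/ → /ðɪ/.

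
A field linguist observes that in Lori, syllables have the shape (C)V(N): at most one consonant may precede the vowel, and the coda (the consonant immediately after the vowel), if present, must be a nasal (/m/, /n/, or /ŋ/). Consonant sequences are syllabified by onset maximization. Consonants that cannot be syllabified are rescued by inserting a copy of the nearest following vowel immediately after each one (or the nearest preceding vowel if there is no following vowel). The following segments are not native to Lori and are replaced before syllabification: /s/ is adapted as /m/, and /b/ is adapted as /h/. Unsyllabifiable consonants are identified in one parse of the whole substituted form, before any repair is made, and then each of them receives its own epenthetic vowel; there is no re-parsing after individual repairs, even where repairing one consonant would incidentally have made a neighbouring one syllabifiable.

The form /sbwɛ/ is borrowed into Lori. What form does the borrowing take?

mɛhɛwɛ

Substitution: /s/ → /m/, /b/ → /h/, giving /mhwɛ/.
Under (C)V(N), the unsyllabifiable consonants are /m/, /h/ (only a nasal (/m/, /n/, or /ŋ/) is licensed in coda position; onsets are limited to one consonant).
Inserting the epenthetic vowel yields /m/ → /mɛ/, /h/ → /hɛ/.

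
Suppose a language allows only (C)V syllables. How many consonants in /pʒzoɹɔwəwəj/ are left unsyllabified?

Syllabifying with onset maximization leaves /p/, /ʒ/, /j/ stranded (no codas are permitted; onsets are limited to one consonant).

3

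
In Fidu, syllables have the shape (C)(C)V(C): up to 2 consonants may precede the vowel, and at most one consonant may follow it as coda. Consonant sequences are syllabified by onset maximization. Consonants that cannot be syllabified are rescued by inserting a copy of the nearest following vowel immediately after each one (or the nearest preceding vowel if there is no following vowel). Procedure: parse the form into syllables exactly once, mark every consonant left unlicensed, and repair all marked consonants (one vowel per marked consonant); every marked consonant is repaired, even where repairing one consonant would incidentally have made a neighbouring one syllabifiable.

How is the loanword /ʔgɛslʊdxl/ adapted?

Under (C)(C)V(C), the unsyllabifiable consonants are /x/, /l/ (at most one coda consonant is licensed; onsets may contain at most 2 consonants).
Epenthesis after each stranded consonant: /x/ → /xʊ/, /l/ → /lʊ/.

ʔgɛslʊdxʊlʊ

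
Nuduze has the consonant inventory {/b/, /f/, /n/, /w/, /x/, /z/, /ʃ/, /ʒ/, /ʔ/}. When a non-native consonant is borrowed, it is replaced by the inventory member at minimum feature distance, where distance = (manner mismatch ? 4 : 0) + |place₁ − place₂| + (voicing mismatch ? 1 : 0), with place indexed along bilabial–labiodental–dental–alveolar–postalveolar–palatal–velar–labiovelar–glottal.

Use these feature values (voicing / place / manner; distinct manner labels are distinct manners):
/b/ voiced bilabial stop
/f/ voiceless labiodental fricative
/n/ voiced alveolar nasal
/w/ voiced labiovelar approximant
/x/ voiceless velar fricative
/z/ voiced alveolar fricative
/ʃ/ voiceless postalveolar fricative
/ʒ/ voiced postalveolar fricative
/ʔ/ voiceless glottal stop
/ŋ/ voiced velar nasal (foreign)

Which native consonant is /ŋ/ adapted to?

n

/n/ is closest: same manner (nasal), place distance 3 (velar→alveolar), same voicing; total 3. Next closest is /w/ at distance 5.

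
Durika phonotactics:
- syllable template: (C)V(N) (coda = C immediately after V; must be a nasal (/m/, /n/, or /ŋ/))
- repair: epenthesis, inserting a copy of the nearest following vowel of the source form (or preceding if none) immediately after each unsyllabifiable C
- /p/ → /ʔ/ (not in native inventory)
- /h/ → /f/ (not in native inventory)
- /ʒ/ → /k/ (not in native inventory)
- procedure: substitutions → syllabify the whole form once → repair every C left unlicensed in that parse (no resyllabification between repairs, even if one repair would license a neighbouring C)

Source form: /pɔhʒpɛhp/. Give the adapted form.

ʔɔfɛkɛʔɛfɛʔɛ

Substitution: /p/ → /ʔ/, /h/ → /f/, /ʒ/ → /k/, giving /ʔɔfkʔɛfʔ/.
Syllabifying with onset maximization leaves /f/, /k/, /f/, /ʔ/ stranded (only a nasal (/m/, /n/, or /ŋ/) is licensed in coda position; onsets are limited to one consonant).
Epenthesis after each stranded consonant: /f/ → /fɛ/, /k/ → /kɛ/, /f/ → /fɛ/, /ʔ/ → /ʔɛ/.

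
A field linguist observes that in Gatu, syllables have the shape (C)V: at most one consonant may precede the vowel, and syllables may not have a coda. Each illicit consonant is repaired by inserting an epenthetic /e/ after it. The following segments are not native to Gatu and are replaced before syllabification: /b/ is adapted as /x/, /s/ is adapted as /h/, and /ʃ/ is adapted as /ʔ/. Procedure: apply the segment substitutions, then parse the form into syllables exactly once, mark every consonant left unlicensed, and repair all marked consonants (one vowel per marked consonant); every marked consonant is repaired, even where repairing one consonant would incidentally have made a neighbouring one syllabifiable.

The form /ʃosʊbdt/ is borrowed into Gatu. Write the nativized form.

ʔohʊxedete

Substitution: /ʃ/ → /ʔ/, /s/ → /h/, /b/ → /x/, giving /ʔohʊxdt/.
Syllabifying with onset maximization leaves /x/, /d/, /t/ stranded (no codas are permitted; onsets are limited to one consonant).
Epenthesis after each stranded consonant: /x/ → /xe/, /d/ → /de/, /t/ → /te/.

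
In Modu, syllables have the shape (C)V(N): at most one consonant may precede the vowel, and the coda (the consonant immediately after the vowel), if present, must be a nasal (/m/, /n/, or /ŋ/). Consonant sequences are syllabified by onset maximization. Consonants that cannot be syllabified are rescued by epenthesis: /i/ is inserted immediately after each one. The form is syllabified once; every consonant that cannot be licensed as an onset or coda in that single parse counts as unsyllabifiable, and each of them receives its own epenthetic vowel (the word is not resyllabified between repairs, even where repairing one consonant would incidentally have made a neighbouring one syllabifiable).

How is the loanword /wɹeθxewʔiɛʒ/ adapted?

wiɹeθixewiʔiɛʒi

Syllabifying with onset maximization leaves /w/, /θ/, /w/, /ʒ/ stranded (only a nasal (/m/, /n/, or /ŋ/) is licensed in coda position; onsets are limited to one consonant).
Each unlicensed consonant becomes the onset of a new syllable: /w/ → /wi/, /θ/ → /θi/, /w/ → /wi/, /ʒ/ → /ʒi/.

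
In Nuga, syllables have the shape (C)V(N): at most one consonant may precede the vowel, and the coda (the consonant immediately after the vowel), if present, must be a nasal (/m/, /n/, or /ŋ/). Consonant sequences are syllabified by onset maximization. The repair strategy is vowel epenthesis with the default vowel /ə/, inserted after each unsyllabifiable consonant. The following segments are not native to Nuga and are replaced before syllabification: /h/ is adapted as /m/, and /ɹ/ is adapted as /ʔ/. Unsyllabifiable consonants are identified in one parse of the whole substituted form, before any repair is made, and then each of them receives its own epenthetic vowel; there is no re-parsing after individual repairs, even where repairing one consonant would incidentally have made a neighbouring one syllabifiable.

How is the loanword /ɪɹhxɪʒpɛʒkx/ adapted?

Substitution: /ɹ/ → /ʔ/, /h/ → /m/, giving /ɪʔmxɪʒpɛʒkx/.
Syllabifying with onset maximization leaves /ʔ/, /m/, /ʒ/, /ʒ/, /k/, /x/ stranded (only a nasal (/m/, /n/, or /ŋ/) is licensed in coda position; onsets are limited to one consonant).
Epenthesis after each stranded consonant: /ʔ/ → /ʔə/, /m/ → /mə/, /ʒ/ → /ʒə/, /ʒ/ → /ʒə/, /k/ → /kə/, /x/ → /xə/.

ɪʔəməxɪʒəpɛʒəkəxə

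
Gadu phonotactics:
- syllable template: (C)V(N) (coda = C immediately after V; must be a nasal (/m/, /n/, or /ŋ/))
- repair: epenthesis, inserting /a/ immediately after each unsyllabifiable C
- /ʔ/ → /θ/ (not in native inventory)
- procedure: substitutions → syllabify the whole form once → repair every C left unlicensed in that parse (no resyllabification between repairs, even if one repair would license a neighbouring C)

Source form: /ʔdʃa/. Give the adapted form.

θadaʃa

Substitution: /ʔ/ → /θ/, giving /θdʃa/.
Syllabifying with onset maximization leaves /θ/, /d/ stranded (only a nasal (/m/, /n/, or /ŋ/) is licensed in coda position; onsets are limited to one consonant).
Epenthesis after each stranded consonant: /θ/ → /θa/, /d/ → /da/.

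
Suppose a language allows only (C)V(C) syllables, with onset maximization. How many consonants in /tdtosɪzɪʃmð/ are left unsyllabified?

4

The consonants /t/, /d/, /m/, /ð/ cannot be parsed into a legal (C)V(C) syllable (at most one coda consonant is licensed; onsets are limited to one consonant).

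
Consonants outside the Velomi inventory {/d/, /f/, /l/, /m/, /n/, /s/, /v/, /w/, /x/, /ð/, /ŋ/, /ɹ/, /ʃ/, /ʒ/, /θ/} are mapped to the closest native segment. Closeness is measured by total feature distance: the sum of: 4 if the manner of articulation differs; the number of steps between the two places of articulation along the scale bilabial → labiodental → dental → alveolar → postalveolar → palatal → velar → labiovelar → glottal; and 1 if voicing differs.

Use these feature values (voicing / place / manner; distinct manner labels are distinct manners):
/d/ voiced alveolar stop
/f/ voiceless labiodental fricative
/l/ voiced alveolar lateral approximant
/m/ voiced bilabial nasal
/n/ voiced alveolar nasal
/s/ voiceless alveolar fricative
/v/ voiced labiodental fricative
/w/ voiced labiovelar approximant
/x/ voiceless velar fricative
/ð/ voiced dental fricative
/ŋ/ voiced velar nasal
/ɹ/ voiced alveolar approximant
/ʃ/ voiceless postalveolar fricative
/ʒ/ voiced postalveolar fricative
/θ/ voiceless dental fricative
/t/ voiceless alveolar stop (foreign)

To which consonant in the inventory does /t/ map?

d

/d/ is closest: same manner (stop), place distance 0 (alveolar→alveolar), voicing differs (+1); total 1. Next closest is /s/ at distance 4.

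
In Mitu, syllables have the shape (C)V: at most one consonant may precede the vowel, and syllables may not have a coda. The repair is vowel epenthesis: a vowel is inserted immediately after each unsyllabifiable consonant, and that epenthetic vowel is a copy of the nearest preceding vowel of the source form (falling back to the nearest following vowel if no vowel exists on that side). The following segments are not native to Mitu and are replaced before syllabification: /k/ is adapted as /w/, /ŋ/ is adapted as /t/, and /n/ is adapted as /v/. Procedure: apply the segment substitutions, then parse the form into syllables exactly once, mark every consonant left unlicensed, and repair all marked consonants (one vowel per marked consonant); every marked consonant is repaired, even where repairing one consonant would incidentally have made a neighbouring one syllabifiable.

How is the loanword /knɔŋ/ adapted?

Substitution: /k/ → /w/, /n/ → /v/, /ŋ/ → /t/, giving /wvɔt/.
Syllabifying with onset maximization leaves /w/, /t/ stranded (no codas are permitted; onsets are limited to one consonant).
Epenthesis after each stranded consonant: /w/ → /wɔ/, /t/ → /tɔ/.

wɔvɔtɔ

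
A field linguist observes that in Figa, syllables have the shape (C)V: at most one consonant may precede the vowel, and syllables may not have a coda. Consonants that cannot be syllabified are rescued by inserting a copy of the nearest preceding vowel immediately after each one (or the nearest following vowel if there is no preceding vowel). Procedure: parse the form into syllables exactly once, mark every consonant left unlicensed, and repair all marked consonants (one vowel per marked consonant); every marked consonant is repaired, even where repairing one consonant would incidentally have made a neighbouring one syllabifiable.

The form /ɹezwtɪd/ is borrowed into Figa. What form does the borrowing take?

The consonants /z/, /w/, /d/ cannot be parsed into a legal (C)V syllable (no codas are permitted; onsets are limited to one consonant).
Epenthesis after each stranded consonant: /z/ → /ze/, /w/ → /we/, /d/ → /dɪ/.

ɹezewetɪdɪ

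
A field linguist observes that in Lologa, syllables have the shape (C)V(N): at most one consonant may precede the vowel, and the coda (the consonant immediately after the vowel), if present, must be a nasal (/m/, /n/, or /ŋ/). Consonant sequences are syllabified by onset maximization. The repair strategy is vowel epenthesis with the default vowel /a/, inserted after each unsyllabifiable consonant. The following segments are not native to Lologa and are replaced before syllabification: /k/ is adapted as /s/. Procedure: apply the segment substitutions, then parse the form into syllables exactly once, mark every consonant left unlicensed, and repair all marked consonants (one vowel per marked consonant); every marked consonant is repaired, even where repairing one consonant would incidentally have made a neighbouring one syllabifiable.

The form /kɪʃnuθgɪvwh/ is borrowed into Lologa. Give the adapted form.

Substitution: /k/ → /s/, giving /sɪʃnuθgɪvwh/.
Syllabifying with onset maximization leaves /ʃ/, /θ/, /v/, /w/, /h/ stranded (only a nasal (/m/, /n/, or /ŋ/) is licensed in coda position; onsets are limited to one consonant).
Epenthesis after each stranded consonant: /ʃ/ → /ʃa/, /θ/ → /θa/, /v/ → /va/, /w/ → /wa/, /h/ → /ha/.

sɪʃanuθagɪvawaha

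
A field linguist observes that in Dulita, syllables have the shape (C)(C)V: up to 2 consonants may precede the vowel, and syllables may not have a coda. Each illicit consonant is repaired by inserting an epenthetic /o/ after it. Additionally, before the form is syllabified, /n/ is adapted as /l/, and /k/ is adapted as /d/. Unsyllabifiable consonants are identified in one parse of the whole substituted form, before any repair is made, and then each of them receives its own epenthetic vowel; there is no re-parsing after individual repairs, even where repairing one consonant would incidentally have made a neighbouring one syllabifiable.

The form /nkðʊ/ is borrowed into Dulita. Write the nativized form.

lodðʊ

Substitution: /n/ → /l/, /k/ → /d/, giving /ldðʊ/.
Under (C)(C)V, the unsyllabifiable consonants are /l/ (no codas are permitted; onsets may contain at most 2 consonants).
Epenthesis after each stranded consonant: /l/ → /lo/.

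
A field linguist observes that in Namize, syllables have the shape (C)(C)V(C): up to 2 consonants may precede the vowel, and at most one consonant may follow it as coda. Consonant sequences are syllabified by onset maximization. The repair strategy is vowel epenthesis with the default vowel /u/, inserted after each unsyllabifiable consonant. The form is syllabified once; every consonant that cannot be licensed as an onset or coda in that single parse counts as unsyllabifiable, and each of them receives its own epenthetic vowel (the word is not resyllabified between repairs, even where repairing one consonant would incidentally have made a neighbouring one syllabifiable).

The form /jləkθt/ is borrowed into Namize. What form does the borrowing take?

Syllabifying with onset maximization leaves /θ/, /t/ stranded (at most one coda consonant is licensed; onsets may contain at most 2 consonants).
Inserting the epenthetic vowel yields /θ/ → /θu/, /t/ → /tu/.

jləkθutu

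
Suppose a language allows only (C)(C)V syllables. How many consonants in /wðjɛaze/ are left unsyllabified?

Syllabifying with onset maximization leaves /w/ stranded (no codas are permitted; onsets may contain at most 2 consonants).

1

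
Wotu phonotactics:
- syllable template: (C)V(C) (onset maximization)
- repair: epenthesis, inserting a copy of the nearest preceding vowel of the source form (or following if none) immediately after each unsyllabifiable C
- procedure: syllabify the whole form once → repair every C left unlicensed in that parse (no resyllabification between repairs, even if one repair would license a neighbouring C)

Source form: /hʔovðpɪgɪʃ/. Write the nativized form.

Syllabifying with onset maximization leaves /h/, /ð/ stranded (at most one coda consonant is licensed; onsets are limited to one consonant).
Epenthesis after each stranded consonant: /h/ → /ho/, /ð/ → /ðo/.

hoʔovðopɪgɪʃ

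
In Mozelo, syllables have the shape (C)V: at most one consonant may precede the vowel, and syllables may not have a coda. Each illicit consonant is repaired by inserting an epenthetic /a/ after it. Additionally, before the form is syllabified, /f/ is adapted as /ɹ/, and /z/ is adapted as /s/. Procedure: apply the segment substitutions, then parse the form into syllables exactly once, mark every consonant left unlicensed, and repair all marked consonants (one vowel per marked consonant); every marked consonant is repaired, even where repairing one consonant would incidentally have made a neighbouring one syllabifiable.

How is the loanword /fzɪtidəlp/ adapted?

ɹasɪtidəlapa

Substitution: /f/ → /ɹ/, /z/ → /s/, giving /ɹsɪtidəlp/.
Under (C)V, the unsyllabifiable consonants are /ɹ/, /l/, /p/ (no codas are permitted; onsets are limited to one consonant).
Each unlicensed consonant becomes the onset of a new syllable: /ɹ/ → /ɹa/, /l/ → /la/, /p/ → /pa/.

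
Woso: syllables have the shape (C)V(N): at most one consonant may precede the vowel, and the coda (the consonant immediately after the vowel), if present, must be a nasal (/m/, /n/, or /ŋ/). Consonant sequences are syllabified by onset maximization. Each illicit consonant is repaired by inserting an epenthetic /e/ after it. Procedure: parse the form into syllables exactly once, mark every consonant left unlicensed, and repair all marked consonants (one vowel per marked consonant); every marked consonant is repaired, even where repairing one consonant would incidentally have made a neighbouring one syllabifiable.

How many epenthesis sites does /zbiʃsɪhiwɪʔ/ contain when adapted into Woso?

3

The unsyllabifiable consonants are /z/, /ʃ/, /ʔ/; each receives one epenthetic vowel.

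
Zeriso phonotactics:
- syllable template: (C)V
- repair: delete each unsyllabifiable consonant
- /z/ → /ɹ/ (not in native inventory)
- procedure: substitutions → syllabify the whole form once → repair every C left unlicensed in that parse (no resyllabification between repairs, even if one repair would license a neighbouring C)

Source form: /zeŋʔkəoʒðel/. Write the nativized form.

ɹekəoðe

Substitution: /z/ → /ɹ/, giving /ɹeŋʔkəoʒðel/.
Under (C)V, the unsyllabifiable consonants are /ŋ/, /ʔ/, /ʒ/, /l/ (no codas are permitted; onsets are limited to one consonant).
Each unlicensed consonant is deleted: /ŋ/, /ʔ/, /ʒ/, /l/.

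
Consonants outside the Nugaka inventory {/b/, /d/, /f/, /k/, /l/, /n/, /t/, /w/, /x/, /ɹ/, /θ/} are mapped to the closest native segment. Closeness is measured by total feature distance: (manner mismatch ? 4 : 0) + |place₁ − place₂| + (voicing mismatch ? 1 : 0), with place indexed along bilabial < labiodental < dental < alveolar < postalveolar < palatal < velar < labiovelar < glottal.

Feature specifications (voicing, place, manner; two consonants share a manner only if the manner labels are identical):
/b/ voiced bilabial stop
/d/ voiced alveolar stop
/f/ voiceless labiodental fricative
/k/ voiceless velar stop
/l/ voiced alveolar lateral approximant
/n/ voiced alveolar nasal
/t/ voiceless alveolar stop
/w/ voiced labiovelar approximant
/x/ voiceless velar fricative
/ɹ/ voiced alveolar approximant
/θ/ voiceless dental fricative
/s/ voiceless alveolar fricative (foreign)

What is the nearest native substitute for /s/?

/θ/ is closest: same manner (fricative), place distance 1 (alveolar→dental), same voicing; total 1. Next closest is /f/ at distance 2.

θ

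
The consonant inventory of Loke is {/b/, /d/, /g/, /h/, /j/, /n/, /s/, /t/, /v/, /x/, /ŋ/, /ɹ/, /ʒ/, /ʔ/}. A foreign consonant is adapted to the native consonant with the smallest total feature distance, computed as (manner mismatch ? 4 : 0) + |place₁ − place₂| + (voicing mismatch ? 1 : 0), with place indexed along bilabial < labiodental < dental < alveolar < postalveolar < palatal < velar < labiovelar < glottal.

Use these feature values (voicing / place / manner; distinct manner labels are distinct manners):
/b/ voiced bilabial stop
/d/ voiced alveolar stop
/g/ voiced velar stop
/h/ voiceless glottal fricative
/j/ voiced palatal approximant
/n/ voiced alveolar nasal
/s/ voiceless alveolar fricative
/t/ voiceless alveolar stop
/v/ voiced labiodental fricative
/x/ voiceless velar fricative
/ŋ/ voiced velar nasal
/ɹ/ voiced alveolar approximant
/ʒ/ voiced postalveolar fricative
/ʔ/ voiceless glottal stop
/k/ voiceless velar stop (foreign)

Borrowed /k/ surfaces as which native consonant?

g

/g/ is closest: same manner (stop), place distance 0 (velar→velar), voicing differs (+1); total 1. Next closest is /ʔ/ at distance 2.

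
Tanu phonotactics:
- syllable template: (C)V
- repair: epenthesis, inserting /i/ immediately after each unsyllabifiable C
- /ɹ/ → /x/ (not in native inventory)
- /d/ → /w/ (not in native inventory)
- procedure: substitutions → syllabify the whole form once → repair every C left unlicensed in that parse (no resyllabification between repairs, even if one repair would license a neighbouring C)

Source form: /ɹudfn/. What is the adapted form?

Substitution: /ɹ/ → /x/, /d/ → /w/, giving /xuwfn/.
Under (C)V, the unsyllabifiable consonants are /w/, /f/, /n/ (no codas are permitted; onsets are limited to one consonant).
Each unlicensed consonant becomes the onset of a new syllable: /w/ → /wi/, /f/ → /fi/, /n/ → /ni/.

xuwifini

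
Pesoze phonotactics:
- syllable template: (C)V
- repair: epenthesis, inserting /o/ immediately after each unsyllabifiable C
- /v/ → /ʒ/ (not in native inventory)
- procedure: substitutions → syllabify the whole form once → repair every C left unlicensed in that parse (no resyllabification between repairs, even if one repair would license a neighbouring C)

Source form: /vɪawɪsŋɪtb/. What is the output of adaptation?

ʒɪawɪsoŋɪtobo

Substitution: /v/ → /ʒ/, giving /ʒɪawɪsŋɪtb/.
Under (C)V, the unsyllabifiable consonants are /s/, /t/, /b/ (no codas are permitted; onsets are limited to one consonant).
Epenthesis after each stranded consonant: /s/ → /so/, /t/ → /to/, /b/ → /bo/.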